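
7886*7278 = 57394308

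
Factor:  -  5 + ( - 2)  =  -7 = - 7^1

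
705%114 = 21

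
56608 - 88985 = - 32377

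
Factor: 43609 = 43609^1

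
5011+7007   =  12018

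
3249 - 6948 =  - 3699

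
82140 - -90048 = 172188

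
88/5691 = 88/5691 = 0.02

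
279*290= 80910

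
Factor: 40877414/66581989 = 2^1 * 29^1 * 704783^1*66581989^ ( - 1 )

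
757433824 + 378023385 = 1135457209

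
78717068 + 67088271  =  145805339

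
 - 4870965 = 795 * ( - 6127 ) 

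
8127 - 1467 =6660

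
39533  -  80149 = -40616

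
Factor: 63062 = 2^1*31531^1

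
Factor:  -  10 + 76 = 2^1*3^1*11^1 = 66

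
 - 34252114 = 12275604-46527718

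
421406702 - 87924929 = 333481773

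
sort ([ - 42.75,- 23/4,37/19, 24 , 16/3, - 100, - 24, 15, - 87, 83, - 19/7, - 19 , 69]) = [-100, - 87,- 42.75, -24, - 19,  -  23/4 ,-19/7,37/19, 16/3, 15, 24,69, 83 ] 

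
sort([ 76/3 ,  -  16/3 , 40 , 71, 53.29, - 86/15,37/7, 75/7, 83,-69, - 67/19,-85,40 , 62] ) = [  -  85,-69, - 86/15 , - 16/3,-67/19,37/7,75/7 , 76/3,40, 40, 53.29,62,  71,83]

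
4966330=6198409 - 1232079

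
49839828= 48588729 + 1251099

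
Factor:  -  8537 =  - 8537^1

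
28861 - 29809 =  - 948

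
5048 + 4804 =9852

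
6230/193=6230/193=32.28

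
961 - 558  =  403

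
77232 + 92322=169554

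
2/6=1/3=0.33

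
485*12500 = 6062500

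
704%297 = 110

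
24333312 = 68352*356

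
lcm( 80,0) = 0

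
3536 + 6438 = 9974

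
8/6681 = 8/6681=0.00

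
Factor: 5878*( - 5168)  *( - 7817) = 2^5*17^1 * 19^1*2939^1 *7817^1 = 237460948768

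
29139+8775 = 37914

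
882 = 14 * 63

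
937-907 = 30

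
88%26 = 10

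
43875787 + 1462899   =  45338686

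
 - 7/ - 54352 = 7/54352 = 0.00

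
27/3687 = 9/1229 =0.01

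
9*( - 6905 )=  - 62145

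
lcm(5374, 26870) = 26870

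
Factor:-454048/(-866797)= 2^5*7^1 * 157^(- 1)*2027^1*5521^( - 1)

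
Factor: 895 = 5^1*179^1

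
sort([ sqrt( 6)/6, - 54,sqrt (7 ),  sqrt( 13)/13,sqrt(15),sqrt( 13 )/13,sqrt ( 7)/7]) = [ - 54, sqrt( 13 )/13, sqrt( 13)/13,sqrt(7 ) /7,sqrt( 6)/6,sqrt( 7 ), sqrt( 15)] 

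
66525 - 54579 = 11946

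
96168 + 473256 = 569424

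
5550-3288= 2262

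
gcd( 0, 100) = 100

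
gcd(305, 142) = 1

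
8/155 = 8/155 = 0.05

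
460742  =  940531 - 479789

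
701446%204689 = 87379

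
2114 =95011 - 92897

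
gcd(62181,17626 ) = 7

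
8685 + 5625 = 14310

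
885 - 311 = 574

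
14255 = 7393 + 6862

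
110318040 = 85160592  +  25157448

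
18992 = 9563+9429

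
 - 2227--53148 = 50921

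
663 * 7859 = 5210517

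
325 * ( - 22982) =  - 7469150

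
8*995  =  7960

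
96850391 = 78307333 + 18543058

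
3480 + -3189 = 291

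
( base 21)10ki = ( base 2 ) 10010111100011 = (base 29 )BFD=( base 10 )9699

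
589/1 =589 = 589.00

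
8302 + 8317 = 16619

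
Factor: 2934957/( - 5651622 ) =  - 2^( - 1 )*3^( - 1 )*463^1*2113^1 *313979^ ( - 1 ) = - 978319/1883874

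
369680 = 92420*4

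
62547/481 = 62547/481 = 130.04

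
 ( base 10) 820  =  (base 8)1464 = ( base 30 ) RA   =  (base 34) O4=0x334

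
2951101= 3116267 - 165166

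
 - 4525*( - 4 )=18100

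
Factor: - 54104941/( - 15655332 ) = 2^(-2)*3^( - 1) * 7^ (- 1)*16943^( - 1)*4918631^1 = 4918631/1423212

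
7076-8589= - 1513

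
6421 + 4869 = 11290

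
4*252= 1008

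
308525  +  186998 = 495523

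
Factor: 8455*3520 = 2^6*5^2 *11^1*19^1*89^1 = 29761600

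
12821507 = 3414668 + 9406839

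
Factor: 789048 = 2^3*3^3 * 13^1*281^1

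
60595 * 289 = 17511955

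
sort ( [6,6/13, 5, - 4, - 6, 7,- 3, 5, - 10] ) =[-10, - 6, - 4,-3,  6/13, 5,5,6, 7] 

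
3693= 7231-3538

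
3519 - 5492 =  -  1973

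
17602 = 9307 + 8295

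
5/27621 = 5/27621  =  0.00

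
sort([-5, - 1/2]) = [- 5, - 1/2 ]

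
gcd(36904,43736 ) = 56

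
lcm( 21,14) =42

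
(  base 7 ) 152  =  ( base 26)38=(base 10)86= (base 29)2s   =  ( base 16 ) 56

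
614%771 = 614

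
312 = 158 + 154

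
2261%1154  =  1107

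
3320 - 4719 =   -  1399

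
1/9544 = 1/9544   =  0.00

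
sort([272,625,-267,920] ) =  [ -267, 272, 625,920 ] 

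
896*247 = 221312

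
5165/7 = 5165/7 =737.86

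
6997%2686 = 1625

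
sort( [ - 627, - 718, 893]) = [ - 718, - 627,893]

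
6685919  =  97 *68927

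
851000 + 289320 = 1140320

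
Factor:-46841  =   - 31^1 * 1511^1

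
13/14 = 13/14 = 0.93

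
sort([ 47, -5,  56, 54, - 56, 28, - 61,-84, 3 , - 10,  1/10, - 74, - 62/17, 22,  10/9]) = [ - 84, - 74, - 61, - 56, - 10, - 5, - 62/17, 1/10,  10/9 , 3, 22,  28 , 47,54 , 56] 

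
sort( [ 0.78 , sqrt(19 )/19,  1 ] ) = [sqrt( 19)/19, 0.78,  1 ] 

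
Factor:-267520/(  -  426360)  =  32/51 = 2^5*3^( - 1 ) * 17^(-1 ) 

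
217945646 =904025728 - 686080082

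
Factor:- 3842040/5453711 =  - 2^3*3^1 *5^1*29^( - 1 )*101^1*181^ ( - 1) * 317^1*1039^( - 1)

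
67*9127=611509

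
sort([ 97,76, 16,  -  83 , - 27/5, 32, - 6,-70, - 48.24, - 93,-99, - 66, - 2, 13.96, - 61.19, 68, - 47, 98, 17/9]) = [- 99, - 93, - 83,-70, - 66, - 61.19 ,-48.24, - 47, - 6, - 27/5,  -  2, 17/9, 13.96,16, 32, 68, 76,97, 98 ]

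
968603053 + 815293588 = 1783896641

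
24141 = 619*39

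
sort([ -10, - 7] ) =[ - 10,-7 ] 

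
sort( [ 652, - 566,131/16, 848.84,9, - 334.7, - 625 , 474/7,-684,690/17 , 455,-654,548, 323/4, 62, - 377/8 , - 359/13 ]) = [-684, - 654 , - 625 , - 566,  -  334.7,- 377/8, - 359/13, 131/16 , 9,690/17,62, 474/7,  323/4, 455 , 548,652, 848.84]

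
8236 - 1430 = 6806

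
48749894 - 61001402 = -12251508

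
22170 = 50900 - 28730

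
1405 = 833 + 572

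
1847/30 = 1847/30=61.57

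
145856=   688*212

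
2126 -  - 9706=11832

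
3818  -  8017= - 4199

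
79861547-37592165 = 42269382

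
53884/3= 17961 + 1/3= 17961.33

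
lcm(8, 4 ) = 8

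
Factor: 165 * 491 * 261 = 3^3*5^1 *11^1 *29^1 * 491^1 =21144915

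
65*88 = 5720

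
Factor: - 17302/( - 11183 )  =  2^1*41^1*53^( - 1) =82/53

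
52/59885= 52/59885 = 0.00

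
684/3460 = 171/865 = 0.20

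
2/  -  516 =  - 1 + 257/258  =  - 0.00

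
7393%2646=2101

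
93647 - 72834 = 20813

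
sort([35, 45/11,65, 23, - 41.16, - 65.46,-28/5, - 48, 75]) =[ - 65.46, - 48, - 41.16, - 28/5,45/11,23, 35, 65,75 ]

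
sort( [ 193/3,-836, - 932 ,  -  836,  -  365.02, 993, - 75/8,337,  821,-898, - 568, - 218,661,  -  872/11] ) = [ - 932,  -  898, - 836, -836, - 568, - 365.02,- 218, - 872/11,  -  75/8,193/3,337,661,  821,  993]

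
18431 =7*2633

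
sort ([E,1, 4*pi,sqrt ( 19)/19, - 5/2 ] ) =[ - 5/2,sqrt( 19 )/19, 1,E,4*pi ] 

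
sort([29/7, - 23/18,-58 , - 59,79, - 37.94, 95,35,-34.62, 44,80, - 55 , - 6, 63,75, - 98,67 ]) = [  -  98, - 59, - 58, - 55, -37.94,-34.62, - 6,- 23/18, 29/7,35,  44,  63,67,75,79,80, 95] 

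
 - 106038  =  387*(-274)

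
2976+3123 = 6099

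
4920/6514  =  2460/3257 = 0.76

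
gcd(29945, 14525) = 5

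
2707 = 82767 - 80060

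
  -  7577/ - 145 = 52 + 37/145 = 52.26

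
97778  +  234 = 98012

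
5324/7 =760  +  4/7  =  760.57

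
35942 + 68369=104311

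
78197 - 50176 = 28021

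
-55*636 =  - 34980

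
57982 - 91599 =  - 33617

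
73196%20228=12512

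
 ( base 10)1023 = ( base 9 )1356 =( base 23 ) 1lb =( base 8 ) 1777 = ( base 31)120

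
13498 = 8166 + 5332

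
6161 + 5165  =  11326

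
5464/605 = 5464/605 = 9.03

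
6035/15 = 402 + 1/3 = 402.33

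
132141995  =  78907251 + 53234744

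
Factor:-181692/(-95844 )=309/163=3^1 * 103^1*163^( - 1 ) 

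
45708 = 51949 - 6241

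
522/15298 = 261/7649 = 0.03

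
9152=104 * 88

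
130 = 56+74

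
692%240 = 212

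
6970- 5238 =1732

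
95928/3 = 31976=31976.00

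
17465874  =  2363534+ 15102340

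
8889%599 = 503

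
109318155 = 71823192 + 37494963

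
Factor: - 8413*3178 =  - 26736514 = - 2^1*7^1*47^1*179^1*227^1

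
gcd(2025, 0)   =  2025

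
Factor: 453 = 3^1* 151^1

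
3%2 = 1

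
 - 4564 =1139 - 5703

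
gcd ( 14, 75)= 1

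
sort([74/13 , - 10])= [ - 10,74/13]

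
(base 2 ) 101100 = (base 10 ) 44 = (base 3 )1122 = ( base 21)22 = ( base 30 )1E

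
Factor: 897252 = 2^2 * 3^1*74771^1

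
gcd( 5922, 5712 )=42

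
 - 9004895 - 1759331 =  - 10764226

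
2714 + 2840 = 5554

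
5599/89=62  +  81/89=62.91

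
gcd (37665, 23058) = 27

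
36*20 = 720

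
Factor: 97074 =2^1*3^2 * 5393^1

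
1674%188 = 170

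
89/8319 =89/8319=0.01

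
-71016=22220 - 93236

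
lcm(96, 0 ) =0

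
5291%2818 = 2473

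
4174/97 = 4174/97 = 43.03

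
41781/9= 4642+1/3 =4642.33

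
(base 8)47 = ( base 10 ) 39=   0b100111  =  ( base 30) 19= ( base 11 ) 36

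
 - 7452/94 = -80  +  34/47 =- 79.28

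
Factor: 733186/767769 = 2^1*3^(-1)*255923^ ( - 1 ) * 366593^1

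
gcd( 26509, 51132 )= 1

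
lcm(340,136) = 680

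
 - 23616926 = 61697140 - 85314066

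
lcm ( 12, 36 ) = 36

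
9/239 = 9/239 = 0.04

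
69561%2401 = 2333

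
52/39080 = 13/9770 = 0.00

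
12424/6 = 2070 + 2/3 = 2070.67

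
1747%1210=537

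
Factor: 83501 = 11^1*7591^1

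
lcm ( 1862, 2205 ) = 83790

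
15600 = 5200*3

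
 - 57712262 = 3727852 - 61440114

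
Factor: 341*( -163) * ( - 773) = 11^1 * 31^1*163^1 * 773^1 = 42965659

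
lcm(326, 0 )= 0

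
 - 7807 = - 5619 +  - 2188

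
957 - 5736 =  -4779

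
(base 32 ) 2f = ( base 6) 211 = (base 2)1001111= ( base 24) 37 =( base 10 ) 79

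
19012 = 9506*2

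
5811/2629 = 5811/2629 = 2.21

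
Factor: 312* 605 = 188760  =  2^3 * 3^1*5^1 *11^2  *  13^1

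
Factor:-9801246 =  - 2^1*3^1*7^1 * 13^1*29^1*619^1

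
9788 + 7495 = 17283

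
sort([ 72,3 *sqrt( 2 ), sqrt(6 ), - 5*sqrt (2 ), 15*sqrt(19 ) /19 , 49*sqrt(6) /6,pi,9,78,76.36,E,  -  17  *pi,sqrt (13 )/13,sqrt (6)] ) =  [ - 17* pi,  -  5*sqrt ( 2 ),sqrt(13)/13,sqrt( 6), sqrt (6), E, pi,15*sqrt(19 ) /19,3 *sqrt(2), 9,49*sqrt( 6)/6,72,76.36,78 ]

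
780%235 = 75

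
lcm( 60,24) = 120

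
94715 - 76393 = 18322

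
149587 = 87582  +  62005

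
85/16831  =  85/16831 = 0.01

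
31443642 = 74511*422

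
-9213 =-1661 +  - 7552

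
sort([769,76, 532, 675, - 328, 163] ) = [-328, 76,163, 532, 675,769 ]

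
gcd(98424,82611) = 9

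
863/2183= 863/2183  =  0.40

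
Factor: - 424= - 2^3  *  53^1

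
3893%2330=1563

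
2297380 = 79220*29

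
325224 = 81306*4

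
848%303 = 242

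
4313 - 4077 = 236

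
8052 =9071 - 1019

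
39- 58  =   - 19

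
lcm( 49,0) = 0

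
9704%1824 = 584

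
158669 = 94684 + 63985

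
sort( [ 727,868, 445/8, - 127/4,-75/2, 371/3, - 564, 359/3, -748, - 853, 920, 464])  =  [ - 853, - 748, - 564, - 75/2,-127/4,445/8,359/3, 371/3, 464, 727, 868 , 920] 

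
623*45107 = 28101661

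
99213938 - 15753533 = 83460405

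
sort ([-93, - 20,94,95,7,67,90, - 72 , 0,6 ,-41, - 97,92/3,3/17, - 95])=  [ - 97,  -  95,- 93,- 72, - 41 , - 20,0, 3/17, 6, 7, 92/3,67, 90,94,95]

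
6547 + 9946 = 16493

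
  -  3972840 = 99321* ( -40)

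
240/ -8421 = - 1 + 2727/2807 = - 0.03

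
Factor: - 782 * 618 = - 483276 = - 2^2*3^1 * 17^1 * 23^1*103^1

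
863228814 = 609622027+253606787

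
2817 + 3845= 6662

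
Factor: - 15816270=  - 2^1*3^1*5^1*527209^1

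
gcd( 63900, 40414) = 2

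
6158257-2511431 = 3646826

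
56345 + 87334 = 143679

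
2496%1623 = 873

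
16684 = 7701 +8983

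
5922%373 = 327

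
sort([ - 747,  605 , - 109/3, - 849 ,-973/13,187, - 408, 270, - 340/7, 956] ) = [ - 849, - 747, - 408 , - 973/13, - 340/7, - 109/3,187,270, 605,956]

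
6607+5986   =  12593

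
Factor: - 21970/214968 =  - 2^( - 2)*3^( -1)*5^1*13^1 * 53^( - 1) = - 65/636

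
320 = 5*64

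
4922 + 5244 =10166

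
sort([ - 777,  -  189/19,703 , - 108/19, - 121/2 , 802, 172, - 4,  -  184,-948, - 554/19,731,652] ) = [ - 948, -777, - 184, - 121/2, - 554/19, - 189/19,-108/19, - 4, 172,652,  703,  731,802]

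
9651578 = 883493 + 8768085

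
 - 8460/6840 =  - 47/38 = - 1.24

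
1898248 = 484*3922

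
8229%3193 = 1843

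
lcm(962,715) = 52910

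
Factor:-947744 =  - 2^5*7^1*4231^1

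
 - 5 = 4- 9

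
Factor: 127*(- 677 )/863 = -127^1*677^1*863^( -1 )=-  85979/863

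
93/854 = 93/854 = 0.11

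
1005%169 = 160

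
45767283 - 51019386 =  - 5252103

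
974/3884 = 487/1942 = 0.25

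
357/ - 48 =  - 8 +9/16 = - 7.44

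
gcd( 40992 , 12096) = 672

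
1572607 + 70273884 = 71846491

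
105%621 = 105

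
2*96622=193244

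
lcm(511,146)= 1022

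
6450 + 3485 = 9935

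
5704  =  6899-1195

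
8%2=0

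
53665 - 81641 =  - 27976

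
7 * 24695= 172865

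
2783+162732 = 165515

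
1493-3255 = - 1762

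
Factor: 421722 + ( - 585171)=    - 3^2*11^1*13^1*127^1 = - 163449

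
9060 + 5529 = 14589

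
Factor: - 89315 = -5^1*17863^1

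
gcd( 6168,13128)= 24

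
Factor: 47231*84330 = 2^1*3^2* 5^1*73^1*647^1 * 937^1 = 3982990230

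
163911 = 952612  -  788701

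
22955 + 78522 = 101477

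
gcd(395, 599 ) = 1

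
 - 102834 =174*( - 591 ) 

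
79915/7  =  11416 + 3/7 = 11416.43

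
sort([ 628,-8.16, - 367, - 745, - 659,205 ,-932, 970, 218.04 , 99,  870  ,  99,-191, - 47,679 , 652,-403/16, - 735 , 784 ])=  [ - 932,-745, - 735, - 659, - 367, - 191,-47, - 403/16, - 8.16,99,99,205,218.04,628,652,679, 784,870, 970 ]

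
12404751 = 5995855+6408896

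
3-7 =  - 4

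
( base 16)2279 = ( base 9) 13085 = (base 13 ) 402B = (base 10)8825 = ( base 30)9O5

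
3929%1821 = 287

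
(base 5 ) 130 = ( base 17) 26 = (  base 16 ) 28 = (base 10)40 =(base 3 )1111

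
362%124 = 114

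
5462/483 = 11 + 149/483 = 11.31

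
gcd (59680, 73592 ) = 8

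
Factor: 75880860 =2^2*3^1*5^1*11^1*17^1*6763^1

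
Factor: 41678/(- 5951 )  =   - 2^1 * 7^1 *11^( - 1)* 13^1 * 229^1*541^( - 1)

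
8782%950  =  232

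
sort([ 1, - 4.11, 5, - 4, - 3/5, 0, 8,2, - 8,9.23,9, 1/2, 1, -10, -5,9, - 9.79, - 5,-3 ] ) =[  -  10, - 9.79, - 8,  -  5,  -  5, - 4.11, - 4,  -  3, - 3/5,  0, 1/2, 1,1, 2, 5, 8, 9, 9,9.23 ] 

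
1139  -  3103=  - 1964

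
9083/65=9083/65 = 139.74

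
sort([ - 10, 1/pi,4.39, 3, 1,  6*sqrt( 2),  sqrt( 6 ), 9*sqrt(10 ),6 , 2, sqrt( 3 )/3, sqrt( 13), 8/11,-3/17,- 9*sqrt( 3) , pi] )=[-9*sqrt( 3), - 10,-3/17,1/pi,sqrt( 3 )/3, 8/11, 1, 2, sqrt(6),3, pi,  sqrt( 13 ), 4.39,  6, 6 * sqrt(2 ),9*sqrt(10)]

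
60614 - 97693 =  - 37079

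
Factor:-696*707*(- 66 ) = 32476752 = 2^4*3^2*7^1*11^1*29^1*101^1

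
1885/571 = 1885/571= 3.30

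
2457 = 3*819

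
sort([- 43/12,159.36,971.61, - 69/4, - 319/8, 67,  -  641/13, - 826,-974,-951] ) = [ - 974, - 951, - 826, - 641/13 , - 319/8, - 69/4, - 43/12,67, 159.36, 971.61 ]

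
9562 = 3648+5914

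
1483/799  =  1483/799 = 1.86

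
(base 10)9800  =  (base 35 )800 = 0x2648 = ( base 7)40400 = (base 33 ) 8ww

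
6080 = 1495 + 4585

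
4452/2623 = 1 + 1829/2623 = 1.70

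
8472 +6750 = 15222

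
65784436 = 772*85213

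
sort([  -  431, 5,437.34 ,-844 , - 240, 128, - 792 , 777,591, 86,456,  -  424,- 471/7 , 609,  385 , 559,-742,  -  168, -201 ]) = [ - 844, - 792, - 742, - 431 ,  -  424 ,-240,-201, - 168, - 471/7, 5 , 86, 128, 385,437.34,456,559, 591, 609, 777] 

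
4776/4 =1194  =  1194.00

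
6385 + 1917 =8302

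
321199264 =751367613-430168349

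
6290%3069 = 152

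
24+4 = 28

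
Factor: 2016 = 2^5*3^2*7^1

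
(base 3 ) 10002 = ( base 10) 83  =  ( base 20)43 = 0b1010011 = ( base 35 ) 2d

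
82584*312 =25766208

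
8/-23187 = -8/23187 = -0.00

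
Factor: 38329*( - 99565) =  - 5^1*19913^1*38329^1 = - 3816226885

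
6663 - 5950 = 713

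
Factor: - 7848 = -2^3 *3^2*109^1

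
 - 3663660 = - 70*52338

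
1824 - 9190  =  -7366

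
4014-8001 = -3987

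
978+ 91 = 1069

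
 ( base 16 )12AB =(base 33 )4cr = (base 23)90I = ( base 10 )4779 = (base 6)34043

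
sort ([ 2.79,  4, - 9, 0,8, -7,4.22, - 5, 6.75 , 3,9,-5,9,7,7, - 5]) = [-9, - 7 , - 5, - 5, - 5,0,2.79 , 3,4, 4.22,6.75,7,7,8,9, 9]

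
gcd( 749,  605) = 1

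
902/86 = 10  +  21/43 = 10.49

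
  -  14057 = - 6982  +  -7075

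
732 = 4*183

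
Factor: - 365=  - 5^1 * 73^1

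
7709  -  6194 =1515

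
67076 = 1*67076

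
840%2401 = 840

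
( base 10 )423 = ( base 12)2B3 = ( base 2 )110100111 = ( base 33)CR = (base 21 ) k3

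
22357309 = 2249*9941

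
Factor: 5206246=2^1 * 617^1*4219^1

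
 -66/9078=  - 11/1513  =  - 0.01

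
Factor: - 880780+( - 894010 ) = - 2^1*5^1*19^1*9341^1 = - 1774790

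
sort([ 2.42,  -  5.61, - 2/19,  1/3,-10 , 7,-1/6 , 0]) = [  -  10,-5.61, - 1/6 , -2/19, 0, 1/3,2.42, 7]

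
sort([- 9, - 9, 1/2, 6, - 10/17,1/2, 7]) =[  -  9,-9, - 10/17, 1/2, 1/2, 6,7 ] 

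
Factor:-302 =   -  2^1*151^1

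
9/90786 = 3/30262 = 0.00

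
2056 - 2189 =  - 133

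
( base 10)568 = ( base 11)477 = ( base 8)1070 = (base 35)G8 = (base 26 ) lm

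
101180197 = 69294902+31885295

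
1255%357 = 184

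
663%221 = 0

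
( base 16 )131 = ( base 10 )305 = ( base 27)b8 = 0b100110001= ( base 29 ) AF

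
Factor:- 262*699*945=-2^1 * 3^4 * 5^1*7^1*131^1*233^1 = - 173065410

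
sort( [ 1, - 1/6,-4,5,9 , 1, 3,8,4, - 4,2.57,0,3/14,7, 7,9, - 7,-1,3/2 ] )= [  -  7, - 4,  -  4, - 1, - 1/6, 0,3/14,1,1,3/2,2.57,3,4, 5,7,7, 8,9 , 9]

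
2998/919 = 2998/919=3.26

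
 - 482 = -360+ - 122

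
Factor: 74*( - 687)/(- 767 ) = 2^1*3^1*13^ ( - 1)*37^1*59^( - 1)*229^1 = 50838/767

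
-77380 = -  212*365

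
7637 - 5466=2171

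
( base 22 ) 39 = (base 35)25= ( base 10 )75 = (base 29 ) 2h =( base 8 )113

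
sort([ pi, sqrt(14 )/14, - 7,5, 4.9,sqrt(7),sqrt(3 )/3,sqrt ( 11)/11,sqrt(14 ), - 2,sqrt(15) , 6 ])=[ - 7 ,-2, sqrt(14)/14,sqrt ( 11 )/11 , sqrt(3) /3,  sqrt(7) , pi, sqrt(14), sqrt(15 ),4.9,5,6] 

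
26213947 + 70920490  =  97134437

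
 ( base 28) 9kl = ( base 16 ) 1DD5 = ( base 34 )6KL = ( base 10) 7637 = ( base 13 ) 3626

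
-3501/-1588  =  3501/1588 = 2.20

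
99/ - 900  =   -1 + 89/100 = -0.11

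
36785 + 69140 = 105925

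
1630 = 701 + 929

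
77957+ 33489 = 111446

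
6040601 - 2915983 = 3124618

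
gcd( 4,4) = 4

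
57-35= 22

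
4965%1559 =288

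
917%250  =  167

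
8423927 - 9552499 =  - 1128572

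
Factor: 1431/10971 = 3/23= 3^1*23^ (- 1 ) 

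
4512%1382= 366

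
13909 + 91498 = 105407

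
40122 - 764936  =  -724814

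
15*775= 11625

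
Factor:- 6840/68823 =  - 2^3*3^( - 1 )*5^1*19^1*2549^( - 1) = - 760/7647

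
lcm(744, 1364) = 8184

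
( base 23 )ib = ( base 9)522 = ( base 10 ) 425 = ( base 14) 225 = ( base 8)651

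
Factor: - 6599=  - 6599^1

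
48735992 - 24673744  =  24062248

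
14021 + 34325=48346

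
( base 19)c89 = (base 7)16046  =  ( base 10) 4493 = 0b1000110001101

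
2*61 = 122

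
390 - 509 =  - 119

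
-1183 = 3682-4865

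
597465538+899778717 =1497244255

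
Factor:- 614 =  - 2^1*307^1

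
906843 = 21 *43183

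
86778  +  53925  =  140703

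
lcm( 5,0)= 0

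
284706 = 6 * 47451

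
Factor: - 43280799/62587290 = -2^( - 1 ) * 5^(- 1)*2086243^( - 1)*14426933^1  =  - 14426933/20862430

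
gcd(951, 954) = 3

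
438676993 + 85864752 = 524541745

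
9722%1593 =164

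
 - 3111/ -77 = 3111/77 = 40.40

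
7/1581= 7/1581 =0.00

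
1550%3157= 1550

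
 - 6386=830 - 7216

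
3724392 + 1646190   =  5370582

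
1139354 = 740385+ 398969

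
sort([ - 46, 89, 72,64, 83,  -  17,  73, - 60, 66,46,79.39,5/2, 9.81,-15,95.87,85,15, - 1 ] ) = [-60,  -  46 , - 17, - 15, - 1, 5/2,9.81, 15,  46,64,66 , 72,73,79.39, 83,85, 89, 95.87]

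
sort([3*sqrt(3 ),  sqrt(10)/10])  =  [ sqrt ( 10 ) /10, 3* sqrt ( 3) ]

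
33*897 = 29601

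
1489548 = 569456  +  920092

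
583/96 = 583/96= 6.07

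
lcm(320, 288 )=2880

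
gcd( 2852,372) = 124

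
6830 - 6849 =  - 19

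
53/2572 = 53/2572 = 0.02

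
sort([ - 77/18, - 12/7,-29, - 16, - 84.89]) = [ - 84.89, - 29, -16,  -  77/18, - 12/7]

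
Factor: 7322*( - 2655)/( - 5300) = 2^( - 1 ) * 3^2*5^ (-1)*7^1*53^(- 1 )*59^1*523^1 = 1943991/530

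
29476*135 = 3979260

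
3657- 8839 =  - 5182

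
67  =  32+35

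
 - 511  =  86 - 597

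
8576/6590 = 4288/3295  =  1.30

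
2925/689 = 4 + 13/53 = 4.25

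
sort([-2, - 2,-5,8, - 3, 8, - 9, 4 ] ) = [-9, - 5, - 3, - 2, - 2,4, 8, 8 ]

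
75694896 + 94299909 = 169994805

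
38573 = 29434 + 9139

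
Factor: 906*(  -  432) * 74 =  - 2^6*3^4*37^1*151^1 = - 28963008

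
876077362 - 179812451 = 696264911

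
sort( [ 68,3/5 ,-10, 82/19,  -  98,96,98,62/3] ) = [ - 98, - 10, 3/5, 82/19, 62/3,  68, 96, 98 ] 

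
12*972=11664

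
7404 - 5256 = 2148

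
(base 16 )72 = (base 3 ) 11020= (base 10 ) 114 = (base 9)136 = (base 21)59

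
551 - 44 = 507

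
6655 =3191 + 3464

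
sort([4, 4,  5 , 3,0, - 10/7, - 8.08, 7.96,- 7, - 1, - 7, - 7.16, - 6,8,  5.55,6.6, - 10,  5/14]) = [ - 10,-8.08, -7.16, - 7  , - 7, - 6, - 10/7, - 1,0, 5/14, 3,4,4,5, 5.55,6.6, 7.96,8 ]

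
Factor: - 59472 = -2^4*3^2*7^1*59^1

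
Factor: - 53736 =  - 2^3 * 3^1 * 2239^1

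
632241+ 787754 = 1419995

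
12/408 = 1/34 = 0.03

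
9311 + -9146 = 165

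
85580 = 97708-12128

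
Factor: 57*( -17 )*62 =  - 2^1*3^1*17^1*19^1 * 31^1  =  - 60078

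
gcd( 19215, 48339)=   9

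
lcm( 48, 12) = 48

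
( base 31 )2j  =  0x51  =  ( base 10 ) 81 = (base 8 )121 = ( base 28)2p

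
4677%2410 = 2267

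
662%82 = 6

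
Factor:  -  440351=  - 17^1*25903^1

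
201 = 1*201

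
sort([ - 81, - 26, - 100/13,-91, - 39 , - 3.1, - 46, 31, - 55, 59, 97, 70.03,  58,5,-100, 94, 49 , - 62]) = [ - 100,-91, - 81, - 62, - 55, - 46, - 39 , - 26,- 100/13, - 3.1,5,31,  49, 58,59,70.03, 94, 97]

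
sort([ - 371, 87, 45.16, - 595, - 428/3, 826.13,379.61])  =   [-595, - 371, - 428/3, 45.16, 87,  379.61,826.13 ]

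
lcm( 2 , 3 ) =6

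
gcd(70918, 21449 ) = 1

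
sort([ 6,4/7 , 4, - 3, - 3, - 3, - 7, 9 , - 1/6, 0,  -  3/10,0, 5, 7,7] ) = [- 7, - 3,-3, - 3, - 3/10,-1/6, 0, 0, 4/7, 4,5,6,  7, 7, 9 ]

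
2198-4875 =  - 2677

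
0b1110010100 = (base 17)32f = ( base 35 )q6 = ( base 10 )916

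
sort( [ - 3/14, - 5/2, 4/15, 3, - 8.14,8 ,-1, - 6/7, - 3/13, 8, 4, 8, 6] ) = [-8.14, -5/2, - 1, - 6/7 , - 3/13, - 3/14, 4/15, 3, 4, 6, 8,8, 8 ] 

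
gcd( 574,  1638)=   14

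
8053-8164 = -111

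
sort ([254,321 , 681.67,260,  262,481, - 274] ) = [  -  274, 254, 260,  262  ,  321,481 , 681.67 ]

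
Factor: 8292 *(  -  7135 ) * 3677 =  - 2^2*3^1*5^1*691^1*1427^1*3677^1 = - 217543895340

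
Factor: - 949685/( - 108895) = 11^1*29^( - 1)*31^1 * 557^1*751^( - 1) = 189937/21779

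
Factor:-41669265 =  - 3^1*5^1*11^1*252541^1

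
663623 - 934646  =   - 271023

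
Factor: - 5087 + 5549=462 = 2^1*3^1*7^1*11^1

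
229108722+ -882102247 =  - 652993525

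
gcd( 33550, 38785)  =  5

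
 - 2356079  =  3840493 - 6196572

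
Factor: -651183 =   -  3^1*13^1 * 59^1*283^1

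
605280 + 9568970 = 10174250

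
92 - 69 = 23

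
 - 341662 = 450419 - 792081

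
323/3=323/3 = 107.67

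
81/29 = 81/29 = 2.79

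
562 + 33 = 595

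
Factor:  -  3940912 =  - 2^4 * 23^1*10709^1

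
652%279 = 94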